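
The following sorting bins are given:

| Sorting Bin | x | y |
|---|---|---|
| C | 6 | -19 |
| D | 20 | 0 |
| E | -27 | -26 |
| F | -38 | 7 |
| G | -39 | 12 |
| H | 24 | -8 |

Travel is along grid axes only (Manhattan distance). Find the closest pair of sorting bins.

F and G

Pairwise distances:
C–D: 33
C–E: 40
C–F: 70
C–G: 76
C–H: 29
D–E: 73
D–F: 65
D–G: 71
D–H: 12
E–F: 44
E–G: 50
E–H: 69
F–G: 6
F–H: 77
G–H: 83
Closest pair: F–G at 6.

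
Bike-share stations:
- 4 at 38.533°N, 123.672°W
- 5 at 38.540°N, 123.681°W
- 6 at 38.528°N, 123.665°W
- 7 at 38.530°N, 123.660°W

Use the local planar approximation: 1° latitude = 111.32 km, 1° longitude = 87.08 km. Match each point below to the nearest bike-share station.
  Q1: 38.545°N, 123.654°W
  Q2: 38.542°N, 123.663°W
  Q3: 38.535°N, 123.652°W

Q1 at 38.545°N, 123.654°W:
  4: √((-0.012·111.32)² + (-0.018·87.08)²) = √(1.78447 + 2.45687) = 2.059 km
  5: √((-0.005·111.32)² + (-0.027·87.08)²) = √(0.30980 + 5.52795) = 2.416 km
  6: √((-0.017·111.32)² + (-0.011·87.08)²) = √(3.58133 + 0.91753) = 2.121 km
  7: √((-0.015·111.32)² + (-0.006·87.08)²) = √(2.78823 + 0.27299) = 1.750 km
  → nearest: 7 (1.750 km)
Q2 at 38.542°N, 123.663°W:
  4: √((-0.009·111.32)² + (-0.009·87.08)²) = √(1.00376 + 0.61422) = 1.272 km
  5: √((-0.002·111.32)² + (-0.018·87.08)²) = √(0.04957 + 2.45687) = 1.583 km
  6: √((-0.014·111.32)² + (-0.002·87.08)²) = √(2.42886 + 0.03033) = 1.568 km
  7: √((-0.012·111.32)² + (0.003·87.08)²) = √(1.78447 + 0.06825) = 1.361 km
  → nearest: 4 (1.272 km)
Q3 at 38.535°N, 123.652°W:
  4: √((-0.002·111.32)² + (-0.020·87.08)²) = √(0.04957 + 3.03317) = 1.756 km
  5: √((0.005·111.32)² + (-0.029·87.08)²) = √(0.30980 + 6.37724) = 2.586 km
  6: √((-0.007·111.32)² + (-0.013·87.08)²) = √(0.60721 + 1.28151) = 1.374 km
  7: √((-0.005·111.32)² + (-0.008·87.08)²) = √(0.30980 + 0.48531) = 0.892 km
  → nearest: 7 (0.892 km)

Q1→7; Q2→4; Q3→7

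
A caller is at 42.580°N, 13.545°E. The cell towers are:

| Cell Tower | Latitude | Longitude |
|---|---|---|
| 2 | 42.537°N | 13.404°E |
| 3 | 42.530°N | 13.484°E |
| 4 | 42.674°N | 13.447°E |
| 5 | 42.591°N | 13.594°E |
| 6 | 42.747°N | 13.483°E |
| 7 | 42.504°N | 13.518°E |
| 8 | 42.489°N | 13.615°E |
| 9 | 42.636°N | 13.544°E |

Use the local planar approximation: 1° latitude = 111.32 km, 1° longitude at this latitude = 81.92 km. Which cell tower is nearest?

Distances from 42.580°N, 13.545°E:
2: √((-0.043·111.32)² + (-0.141·81.92)²) = √(22.91307 + 133.41913) = 12.503 km
3: √((-0.050·111.32)² + (-0.061·81.92)²) = √(30.98036 + 24.97121) = 7.480 km
4: √((0.094·111.32)² + (-0.098·81.92)²) = √(109.49697 + 64.45135) = 13.189 km
5: √((0.011·111.32)² + (0.049·81.92)²) = √(1.49945 + 16.11284) = 4.197 km
6: √((0.167·111.32)² + (-0.062·81.92)²) = √(345.60446 + 25.79665) = 19.272 km
7: √((-0.076·111.32)² + (-0.027·81.92)²) = √(71.57701 + 4.89224) = 8.745 km
8: √((-0.091·111.32)² + (0.070·81.92)²) = √(102.61933 + 32.88334) = 11.641 km
9: √((0.056·111.32)² + (-0.001·81.92)²) = √(38.86176 + 0.00671) = 6.234 km
Minimum: 5 at 4.197 km.

5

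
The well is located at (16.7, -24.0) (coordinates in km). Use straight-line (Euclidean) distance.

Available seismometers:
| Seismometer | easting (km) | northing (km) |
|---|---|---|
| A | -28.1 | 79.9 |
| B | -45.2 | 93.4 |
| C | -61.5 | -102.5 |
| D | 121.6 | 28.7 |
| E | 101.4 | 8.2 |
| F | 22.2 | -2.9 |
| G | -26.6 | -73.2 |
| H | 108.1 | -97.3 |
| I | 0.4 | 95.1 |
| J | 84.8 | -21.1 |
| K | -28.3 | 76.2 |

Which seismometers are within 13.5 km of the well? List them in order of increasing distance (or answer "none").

none

Distances from (16.7, -24.0):
A: √((-44.8)² + (103.9)²) = √(2007.040 + 10795.210) = 113.1 km
B: √((-61.9)² + (117.4)²) = √(3831.610 + 13782.760) = 132.7 km
C: √((-78.2)² + (-78.5)²) = √(6115.240 + 6162.250) = 110.8 km
D: √((104.9)² + (52.7)²) = √(11004.010 + 2777.290) = 117.4 km
E: √((84.7)² + (32.2)²) = √(7174.090 + 1036.840) = 90.6 km
F: √((5.5)² + (21.1)²) = √(30.250 + 445.210) = 21.8 km
G: √((-43.3)² + (-49.2)²) = √(1874.890 + 2420.640) = 65.5 km
H: √((91.4)² + (-73.3)²) = √(8353.960 + 5372.890) = 117.2 km
I: √((-16.3)² + (119.1)²) = √(265.690 + 14184.810) = 120.2 km
J: √((68.1)² + (2.9)²) = √(4637.610 + 8.410) = 68.2 km
K: √((-45.0)² + (100.2)²) = √(2025.000 + 10040.040) = 109.8 km
Threshold 13.5 km: none within range.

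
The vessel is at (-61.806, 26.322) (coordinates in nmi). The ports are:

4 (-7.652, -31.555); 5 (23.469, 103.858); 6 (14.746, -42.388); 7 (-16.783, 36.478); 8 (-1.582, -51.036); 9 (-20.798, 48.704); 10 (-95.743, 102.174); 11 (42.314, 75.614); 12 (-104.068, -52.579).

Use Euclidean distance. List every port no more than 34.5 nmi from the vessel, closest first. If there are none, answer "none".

none

Distances from (-61.806, 26.322):
4: 79.262 nmi
5: 115.255 nmi
6: 102.865 nmi
7: 46.154 nmi
8: 98.037 nmi
9: 46.718 nmi
10: 83.098 nmi
11: 115.198 nmi
12: 89.507 nmi
Threshold 34.5 nmi: none within range.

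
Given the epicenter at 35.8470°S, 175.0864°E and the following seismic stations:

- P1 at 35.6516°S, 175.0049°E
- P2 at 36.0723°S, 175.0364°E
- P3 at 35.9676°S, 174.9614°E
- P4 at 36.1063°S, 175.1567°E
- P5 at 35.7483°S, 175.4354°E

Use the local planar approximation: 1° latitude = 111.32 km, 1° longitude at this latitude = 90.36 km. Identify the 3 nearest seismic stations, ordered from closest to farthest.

Distances from 35.8470°S, 175.0864°E:
P1: √((0.1954·111.32)² + (-0.0815·90.36)²) = √(473.146372 + 54.233504) = 22.9648 km
P2: √((-0.2253·111.32)² + (-0.0500·90.36)²) = √(629.026264 + 20.412324) = 25.4841 km
P3: √((-0.1206·111.32)² + (-0.1250·90.36)²) = √(180.235780 + 127.577025) = 17.5446 km
P4: √((-0.2593·111.32)² + (0.0703·90.36)²) = √(833.204159 + 40.351817) = 29.5560 km
P5: √((0.0987·111.32)² + (0.3490·90.36)²) = √(120.720410 + 994.496590) = 33.3949 km
Sorted: P3 (17.5446 km) < P1 (22.9648 km) < P2 (25.4841 km) < P4 (29.5560 km) < P5 (33.3949 km)

P3, P1, P2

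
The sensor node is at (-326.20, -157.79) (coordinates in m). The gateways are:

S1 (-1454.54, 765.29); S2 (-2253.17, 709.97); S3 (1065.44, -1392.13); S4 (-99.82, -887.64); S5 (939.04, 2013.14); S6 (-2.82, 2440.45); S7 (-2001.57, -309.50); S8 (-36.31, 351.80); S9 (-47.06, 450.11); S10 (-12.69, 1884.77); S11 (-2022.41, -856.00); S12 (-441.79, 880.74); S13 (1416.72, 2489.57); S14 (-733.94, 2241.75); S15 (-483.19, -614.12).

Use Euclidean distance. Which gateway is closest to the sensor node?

S15

Distances from (-326.20, -157.79):
S1: √((-1128.34)² + (923.08)²) = √(1273151.1556 + 852076.6864) = 1457.82 m
S2: √((-1926.97)² + (867.76)²) = √(3713213.3809 + 753007.4176) = 2113.34 m
S3: √((1391.64)² + (-1234.34)²) = √(1936661.8896 + 1523595.2356) = 1860.18 m
S4: √((226.38)² + (-729.85)²) = √(51247.9044 + 532681.0225) = 764.15 m
S5: √((1265.24)² + (2170.93)²) = √(1600832.2576 + 4712937.0649) = 2512.72 m
S6: √((323.38)² + (2598.24)²) = √(104574.6244 + 6750851.0976) = 2618.29 m
S7: √((-1675.37)² + (-151.71)²) = √(2806864.6369 + 23015.9241) = 1682.22 m
S8: √((289.89)² + (509.59)²) = √(84036.2121 + 259681.9681) = 586.27 m
S9: √((279.14)² + (607.90)²) = √(77919.1396 + 369542.4100) = 668.93 m
S10: √((313.51)² + (2042.56)²) = √(98288.5201 + 4172051.3536) = 2066.48 m
S11: √((-1696.21)² + (-698.21)²) = √(2877128.3641 + 487497.2041) = 1834.29 m
S12: √((-115.59)² + (1038.53)²) = √(13361.0481 + 1078544.5609) = 1044.94 m
S13: √((1742.92)² + (2647.36)²) = √(3037770.1264 + 7008514.9696) = 3169.59 m
S14: √((-407.74)² + (2399.54)²) = √(166251.9076 + 5757792.2116) = 2433.94 m
S15: √((-156.99)² + (-456.33)²) = √(24645.8601 + 208237.0689) = 482.58 m
Minimum: S15 at 482.58 m.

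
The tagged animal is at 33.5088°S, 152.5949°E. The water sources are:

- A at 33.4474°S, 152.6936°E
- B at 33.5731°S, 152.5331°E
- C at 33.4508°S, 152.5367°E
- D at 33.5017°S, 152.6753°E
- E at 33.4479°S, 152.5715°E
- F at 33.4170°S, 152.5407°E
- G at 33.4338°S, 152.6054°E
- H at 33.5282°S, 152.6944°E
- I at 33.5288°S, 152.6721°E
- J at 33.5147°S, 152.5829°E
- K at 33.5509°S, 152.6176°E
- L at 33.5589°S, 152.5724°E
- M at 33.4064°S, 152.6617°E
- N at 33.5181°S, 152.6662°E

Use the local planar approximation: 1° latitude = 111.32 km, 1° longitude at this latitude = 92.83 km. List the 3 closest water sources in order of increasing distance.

J, K, L

Distances from 33.5088°S, 152.5949°E:
A: 11.4309 km
B: 9.1732 km
C: 8.4188 km
D: 7.5053 km
E: 7.1189 km
F: 11.3906 km
G: 8.4057 km
H: 9.4857 km
I: 7.5043 km
J: 1.2932 km
K: 5.1385 km
L: 5.9554 km
M: 12.9767 km
N: 6.6993 km
Sorted: J (1.2932 km) < K (5.1385 km) < L (5.9554 km) < N (6.6993 km) < E (7.1189 km) < …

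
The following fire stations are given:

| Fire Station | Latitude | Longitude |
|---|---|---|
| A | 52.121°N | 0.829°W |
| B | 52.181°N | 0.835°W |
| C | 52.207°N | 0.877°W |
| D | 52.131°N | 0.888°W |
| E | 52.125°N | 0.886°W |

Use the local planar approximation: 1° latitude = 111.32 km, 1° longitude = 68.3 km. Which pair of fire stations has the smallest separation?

D and E

Pairwise distances:
A–B: 6.692 km
A–C: 10.119 km
A–D: 4.181 km
A–E: 3.918 km
B–C: 4.075 km
B–D: 6.640 km
B–E: 7.141 km
C–D: 8.494 km
C–E: 9.149 km
D–E: 0.682 km
Closest pair: D–E at 0.682 km.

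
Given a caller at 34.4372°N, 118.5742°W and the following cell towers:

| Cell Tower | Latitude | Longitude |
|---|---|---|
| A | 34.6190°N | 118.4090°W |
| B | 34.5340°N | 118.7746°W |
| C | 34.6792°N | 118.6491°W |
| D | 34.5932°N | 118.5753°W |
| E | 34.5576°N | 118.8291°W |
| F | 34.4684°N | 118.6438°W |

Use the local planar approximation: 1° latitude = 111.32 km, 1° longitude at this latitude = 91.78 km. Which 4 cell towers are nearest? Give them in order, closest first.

Distances from 34.4372°N, 118.5742°W:
A: √((0.1818·111.32)² + (0.1652·91.78)²) = √(409.575673 + 229.887942) = 25.2876 km
B: √((0.0968·111.32)² + (-0.2004·91.78)²) = √(116.117348 + 338.291855) = 21.3169 km
C: √((0.2420·111.32)² + (-0.0749·91.78)²) = √(725.733428 + 47.256303) = 27.8027 km
D: √((0.1560·111.32)² + (-0.0011·91.78)²) = √(301.575177 + 0.010193) = 17.3662 km
E: √((0.1204·111.32)² + (-0.2549·91.78)²) = √(179.638479 + 547.313017) = 26.9620 km
F: √((0.0312·111.32)² + (-0.0696·91.78)²) = √(12.063007 + 40.805113) = 7.2710 km
Sorted: F (7.2710 km) < D (17.3662 km) < B (21.3169 km) < A (25.2876 km) < E (26.9620 km) < C (27.8027 km)

F, D, B, A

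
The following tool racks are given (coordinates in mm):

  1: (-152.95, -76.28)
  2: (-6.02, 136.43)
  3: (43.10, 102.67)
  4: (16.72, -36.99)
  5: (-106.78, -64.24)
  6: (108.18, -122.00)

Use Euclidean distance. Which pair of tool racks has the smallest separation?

1 and 5

Pairwise distances:
1–5: 47.71 mm
2–3: 59.60 mm
4–6: 124.87 mm
4–5: 126.47 mm
3–4: 142.13 mm
1–4: 174.16 mm
2–4: 174.90 mm
5–6: 222.58 mm
3–5: 224.33 mm
2–5: 224.55 mm
3–6: 233.91 mm
1–2: 258.52 mm
1–6: 265.10 mm
1–3: 265.44 mm
2–6: 282.54 mm
Closest pair: 1–5 at 47.71 mm.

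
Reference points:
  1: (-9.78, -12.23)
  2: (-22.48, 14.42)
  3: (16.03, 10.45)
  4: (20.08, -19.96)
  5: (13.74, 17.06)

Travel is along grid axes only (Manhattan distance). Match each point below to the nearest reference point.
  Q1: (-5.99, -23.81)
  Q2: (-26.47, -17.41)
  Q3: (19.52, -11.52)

Q1 at (-5.99, -23.81):
  1: |-3.79| + |11.58| = 3.79 + 11.58 = 15.37
  2: |-16.49| + |38.23| = 16.49 + 38.23 = 54.72
  3: |22.02| + |34.26| = 22.02 + 34.26 = 56.28
  4: |26.07| + |3.85| = 26.07 + 3.85 = 29.92
  5: |19.73| + |40.87| = 19.73 + 40.87 = 60.60
  → nearest: 1 (15.37)
Q2 at (-26.47, -17.41):
  1: |16.69| + |5.18| = 16.69 + 5.18 = 21.87
  2: |3.99| + |31.83| = 3.99 + 31.83 = 35.82
  3: |42.50| + |27.86| = 42.50 + 27.86 = 70.36
  4: |46.55| + |-2.55| = 46.55 + 2.55 = 49.10
  5: |40.21| + |34.47| = 40.21 + 34.47 = 74.68
  → nearest: 1 (21.87)
Q3 at (19.52, -11.52):
  1: |-29.30| + |-0.71| = 29.30 + 0.71 = 30.01
  2: |-42.00| + |25.94| = 42.00 + 25.94 = 67.94
  3: |-3.49| + |21.97| = 3.49 + 21.97 = 25.46
  4: |0.56| + |-8.44| = 0.56 + 8.44 = 9.00
  5: |-5.78| + |28.58| = 5.78 + 28.58 = 34.36
  → nearest: 4 (9.00)

Q1→1; Q2→1; Q3→4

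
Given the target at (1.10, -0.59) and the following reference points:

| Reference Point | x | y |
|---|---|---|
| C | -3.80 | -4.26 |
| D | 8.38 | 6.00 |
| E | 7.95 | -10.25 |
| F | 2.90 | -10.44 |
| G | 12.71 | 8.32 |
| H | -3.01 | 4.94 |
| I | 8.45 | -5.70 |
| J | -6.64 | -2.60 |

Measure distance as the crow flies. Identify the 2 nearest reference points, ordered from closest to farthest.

C, H

Distances from (1.10, -0.59):
C: √((-4.90)² + (-3.67)²) = √(24.0100 + 13.4689) = 6.12
D: √((7.28)² + (6.59)²) = √(52.9984 + 43.4281) = 9.82
E: √((6.85)² + (-9.66)²) = √(46.9225 + 93.3156) = 11.84
F: √((1.80)² + (-9.85)²) = √(3.2400 + 97.0225) = 10.01
G: √((11.61)² + (8.91)²) = √(134.7921 + 79.3881) = 14.63
H: √((-4.11)² + (5.53)²) = √(16.8921 + 30.5809) = 6.89
I: √((7.35)² + (-5.11)²) = √(54.0225 + 26.1121) = 8.95
J: √((-7.74)² + (-2.01)²) = √(59.9076 + 4.0401) = 8.00
Sorted: C (6.12) < H (6.89) < J (8.00) < I (8.95) < …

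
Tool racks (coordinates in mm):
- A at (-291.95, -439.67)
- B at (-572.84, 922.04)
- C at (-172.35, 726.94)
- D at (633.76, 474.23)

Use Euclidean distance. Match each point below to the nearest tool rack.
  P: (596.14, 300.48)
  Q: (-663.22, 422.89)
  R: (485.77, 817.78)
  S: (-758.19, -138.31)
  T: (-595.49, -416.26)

P→D; Q→B; R→D; S→A; T→A

P at (596.14, 300.48):
  A: 1156.08 mm
  B: 1323.95 mm
  C: 878.89 mm
  D: 177.78 mm
  → nearest: D (177.78 mm)
Q at (-663.22, 422.89):
  A: 939.07 mm
  B: 507.27 mm
  C: 577.41 mm
  D: 1298.00 mm
  → nearest: B (507.27 mm)
R at (485.77, 817.78):
  A: 1478.52 mm
  B: 1063.73 mm
  C: 664.36 mm
  D: 374.07 mm
  → nearest: D (374.07 mm)
S at (-758.19, -138.31):
  A: 555.16 mm
  B: 1076.43 mm
  C: 1044.92 mm
  D: 1520.77 mm
  → nearest: A (555.16 mm)
T at (-595.49, -416.26):
  A: 304.44 mm
  B: 1338.49 mm
  C: 1219.00 mm
  D: 1517.90 mm
  → nearest: A (304.44 mm)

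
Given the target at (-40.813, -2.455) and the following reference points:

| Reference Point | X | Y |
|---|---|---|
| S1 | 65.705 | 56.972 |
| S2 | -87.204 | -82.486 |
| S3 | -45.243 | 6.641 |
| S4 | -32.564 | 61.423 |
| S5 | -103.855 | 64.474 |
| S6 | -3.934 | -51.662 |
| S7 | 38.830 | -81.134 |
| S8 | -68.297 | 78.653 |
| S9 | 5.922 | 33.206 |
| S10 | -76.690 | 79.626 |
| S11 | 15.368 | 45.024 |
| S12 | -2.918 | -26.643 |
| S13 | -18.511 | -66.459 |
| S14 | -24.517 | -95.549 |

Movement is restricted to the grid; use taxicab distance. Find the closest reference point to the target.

S3

Distances from (-40.813, -2.455):
S1: |106.518| + |59.427| = 106.518 + 59.427 = 165.945
S2: |-46.391| + |-80.031| = 46.391 + 80.031 = 126.422
S3: |-4.430| + |9.096| = 4.430 + 9.096 = 13.526
S4: |8.249| + |63.878| = 8.249 + 63.878 = 72.127
S5: |-63.042| + |66.929| = 63.042 + 66.929 = 129.971
S6: |36.879| + |-49.207| = 36.879 + 49.207 = 86.086
S7: |79.643| + |-78.679| = 79.643 + 78.679 = 158.322
S8: |-27.484| + |81.108| = 27.484 + 81.108 = 108.592
S9: |46.735| + |35.661| = 46.735 + 35.661 = 82.396
S10: |-35.877| + |82.081| = 35.877 + 82.081 = 117.958
S11: |56.181| + |47.479| = 56.181 + 47.479 = 103.660
S12: |37.895| + |-24.188| = 37.895 + 24.188 = 62.083
S13: |22.302| + |-64.004| = 22.302 + 64.004 = 86.306
S14: |16.296| + |-93.094| = 16.296 + 93.094 = 109.390
Minimum: S3 at 13.526.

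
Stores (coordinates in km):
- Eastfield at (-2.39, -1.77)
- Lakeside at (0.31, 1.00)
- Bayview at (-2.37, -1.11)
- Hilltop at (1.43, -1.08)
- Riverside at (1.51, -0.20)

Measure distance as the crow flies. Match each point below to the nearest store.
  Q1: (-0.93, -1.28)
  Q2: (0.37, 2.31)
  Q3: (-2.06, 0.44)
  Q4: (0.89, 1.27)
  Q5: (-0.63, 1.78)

Q1 at (-0.93, -1.28):
  Eastfield: 1.54 km
  Lakeside: 2.60 km
  Bayview: 1.45 km
  Hilltop: 2.37 km
  Riverside: 2.67 km
  → nearest: Bayview (1.45 km)
Q2 at (0.37, 2.31):
  Eastfield: 4.93 km
  Lakeside: 1.31 km
  Bayview: 4.38 km
  Hilltop: 3.55 km
  Riverside: 2.76 km
  → nearest: Lakeside (1.31 km)
Q3 at (-2.06, 0.44):
  Eastfield: 2.23 km
  Lakeside: 2.44 km
  Bayview: 1.58 km
  Hilltop: 3.81 km
  Riverside: 3.63 km
  → nearest: Bayview (1.58 km)
Q4 at (0.89, 1.27):
  Eastfield: 4.47 km
  Lakeside: 0.64 km
  Bayview: 4.04 km
  Hilltop: 2.41 km
  Riverside: 1.60 km
  → nearest: Lakeside (0.64 km)
Q5 at (-0.63, 1.78):
  Eastfield: 3.96 km
  Lakeside: 1.22 km
  Bayview: 3.37 km
  Hilltop: 3.52 km
  Riverside: 2.92 km
  → nearest: Lakeside (1.22 km)

Q1→Bayview; Q2→Lakeside; Q3→Bayview; Q4→Lakeside; Q5→Lakeside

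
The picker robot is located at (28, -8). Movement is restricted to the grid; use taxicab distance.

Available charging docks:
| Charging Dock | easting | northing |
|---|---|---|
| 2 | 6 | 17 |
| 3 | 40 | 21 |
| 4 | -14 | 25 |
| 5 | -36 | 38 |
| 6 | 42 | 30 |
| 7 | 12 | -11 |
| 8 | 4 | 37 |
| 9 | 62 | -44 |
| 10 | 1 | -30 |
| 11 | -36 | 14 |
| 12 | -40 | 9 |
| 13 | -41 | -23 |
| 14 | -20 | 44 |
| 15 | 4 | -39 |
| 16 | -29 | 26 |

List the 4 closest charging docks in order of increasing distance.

Distances from (28, -8):
2: |-22| + |25| = 22 + 25 = 47
3: |12| + |29| = 12 + 29 = 41
4: |-42| + |33| = 42 + 33 = 75
5: |-64| + |46| = 64 + 46 = 110
6: |14| + |38| = 14 + 38 = 52
7: |-16| + |-3| = 16 + 3 = 19
8: |-24| + |45| = 24 + 45 = 69
9: |34| + |-36| = 34 + 36 = 70
10: |-27| + |-22| = 27 + 22 = 49
11: |-64| + |22| = 64 + 22 = 86
12: |-68| + |17| = 68 + 17 = 85
13: |-69| + |-15| = 69 + 15 = 84
14: |-48| + |52| = 48 + 52 = 100
15: |-24| + |-31| = 24 + 31 = 55
16: |-57| + |34| = 57 + 34 = 91
Sorted: 7 (19) < 3 (41) < 2 (47) < 10 (49) < 6 (52) < 15 (55) < …

7, 3, 2, 10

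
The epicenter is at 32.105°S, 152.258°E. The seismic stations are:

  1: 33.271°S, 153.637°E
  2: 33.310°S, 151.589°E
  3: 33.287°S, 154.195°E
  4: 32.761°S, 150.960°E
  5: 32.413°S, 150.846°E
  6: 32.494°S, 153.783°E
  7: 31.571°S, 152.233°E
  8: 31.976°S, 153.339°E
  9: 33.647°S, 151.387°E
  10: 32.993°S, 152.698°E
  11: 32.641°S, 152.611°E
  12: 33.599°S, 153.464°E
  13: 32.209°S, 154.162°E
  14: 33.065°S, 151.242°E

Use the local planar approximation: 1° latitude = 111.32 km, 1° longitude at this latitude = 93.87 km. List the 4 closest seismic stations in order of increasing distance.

Distances from 32.105°S, 152.258°E:
1: 183.315 km
2: 148.113 km
3: 224.442 km
4: 142.051 km
5: 136.907 km
6: 149.558 km
7: 59.491 km
8: 102.485 km
9: 190.133 km
10: 107.134 km
11: 68.251 km
12: 201.185 km
13: 179.103 km
14: 143.235 km
Sorted: 7 (59.491 km) < 11 (68.251 km) < 8 (102.485 km) < 10 (107.134 km) < 5 (136.907 km) < 4 (142.051 km) < …

7, 11, 8, 10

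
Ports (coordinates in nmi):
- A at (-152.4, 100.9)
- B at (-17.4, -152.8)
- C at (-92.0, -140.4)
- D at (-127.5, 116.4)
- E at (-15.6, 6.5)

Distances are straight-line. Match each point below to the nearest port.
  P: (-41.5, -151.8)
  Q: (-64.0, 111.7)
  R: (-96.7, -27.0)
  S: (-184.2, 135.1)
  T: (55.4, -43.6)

P→B; Q→D; R→E; S→A; T→E

P at (-41.5, -151.8):
  A: √((-110.9)² + (252.7)²) = √(12298.810 + 63857.290) = 276.0 nmi
  B: √((24.1)² + (-1.0)²) = √(580.810 + 1.000) = 24.1 nmi
  C: √((-50.5)² + (11.4)²) = √(2550.250 + 129.960) = 51.8 nmi
  D: √((-86.0)² + (268.2)²) = √(7396.000 + 71931.240) = 281.7 nmi
  E: √((25.9)² + (158.3)²) = √(670.810 + 25058.890) = 160.4 nmi
  → nearest: B (24.1 nmi)
Q at (-64.0, 111.7):
  A: √((-88.4)² + (-10.8)²) = √(7814.560 + 116.640) = 89.1 nmi
  B: √((46.6)² + (-264.5)²) = √(2171.560 + 69960.250) = 268.6 nmi
  C: √((-28.0)² + (-252.1)²) = √(784.000 + 63554.410) = 253.7 nmi
  D: √((-63.5)² + (4.7)²) = √(4032.250 + 22.090) = 63.7 nmi
  E: √((48.4)² + (-105.2)²) = √(2342.560 + 11067.040) = 115.8 nmi
  → nearest: D (63.7 nmi)
R at (-96.7, -27.0):
  A: √((-55.7)² + (127.9)²) = √(3102.490 + 16358.410) = 139.5 nmi
  B: √((79.3)² + (-125.8)²) = √(6288.490 + 15825.640) = 148.7 nmi
  C: √((4.7)² + (-113.4)²) = √(22.090 + 12859.560) = 113.5 nmi
  D: √((-30.8)² + (143.4)²) = √(948.640 + 20563.560) = 146.7 nmi
  E: √((81.1)² + (33.5)²) = √(6577.210 + 1122.250) = 87.7 nmi
  → nearest: E (87.7 nmi)
S at (-184.2, 135.1):
  A: √((31.8)² + (-34.2)²) = √(1011.240 + 1169.640) = 46.7 nmi
  B: √((166.8)² + (-287.9)²) = √(27822.240 + 82886.410) = 332.7 nmi
  C: √((92.2)² + (-275.5)²) = √(8500.840 + 75900.250) = 290.5 nmi
  D: √((56.7)² + (-18.7)²) = √(3214.890 + 349.690) = 59.7 nmi
  E: √((168.6)² + (-128.6)²) = √(28425.960 + 16537.960) = 212.0 nmi
  → nearest: A (46.7 nmi)
T at (55.4, -43.6):
  A: √((-207.8)² + (144.5)²) = √(43180.840 + 20880.250) = 253.1 nmi
  B: √((-72.8)² + (-109.2)²) = √(5299.840 + 11924.640) = 131.2 nmi
  C: √((-147.4)² + (-96.8)²) = √(21726.760 + 9370.240) = 176.3 nmi
  D: √((-182.9)² + (160.0)²) = √(33452.410 + 25600.000) = 243.0 nmi
  E: √((-71.0)² + (50.1)²) = √(5041.000 + 2510.010) = 86.9 nmi
  → nearest: E (86.9 nmi)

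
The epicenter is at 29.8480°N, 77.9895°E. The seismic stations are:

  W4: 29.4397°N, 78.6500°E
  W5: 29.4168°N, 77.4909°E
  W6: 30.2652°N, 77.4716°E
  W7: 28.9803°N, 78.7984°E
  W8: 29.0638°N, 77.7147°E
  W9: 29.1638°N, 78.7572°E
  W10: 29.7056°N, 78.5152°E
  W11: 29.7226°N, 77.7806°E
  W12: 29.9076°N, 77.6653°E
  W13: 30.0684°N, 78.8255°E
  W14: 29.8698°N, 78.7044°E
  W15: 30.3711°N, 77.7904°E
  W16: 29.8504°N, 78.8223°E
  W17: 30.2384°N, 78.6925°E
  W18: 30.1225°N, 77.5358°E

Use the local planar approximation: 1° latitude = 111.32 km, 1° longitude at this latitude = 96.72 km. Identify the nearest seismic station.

W11

Distances from 29.8480°N, 77.9895°E:
W4: 78.4027 km
W5: 68.0421 km
W6: 68.3086 km
W7: 124.3024 km
W8: 91.2536 km
W9: 106.3695 km
W10: 53.2595 km
W11: 24.5581 km
W12: 32.0508 km
W13: 84.4983 km
W14: 69.1877 km
W15: 61.3330 km
W16: 80.5489 km
W17: 80.6965 km
W18: 53.4731 km
Minimum: W11 at 24.5581 km.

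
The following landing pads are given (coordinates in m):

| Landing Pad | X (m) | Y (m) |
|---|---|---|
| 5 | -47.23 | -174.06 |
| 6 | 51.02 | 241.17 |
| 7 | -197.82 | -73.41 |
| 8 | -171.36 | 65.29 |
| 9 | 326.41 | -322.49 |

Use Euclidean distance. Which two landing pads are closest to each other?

Pairwise distances:
5–6: √((98.25)² + (415.23)²) = √(9653.0625 + 172415.9529) = 426.70 m
5–7: √((-150.59)² + (100.65)²) = √(22677.3481 + 10130.4225) = 181.13 m
5–8: √((-124.13)² + (239.35)²) = √(15408.2569 + 57288.4225) = 269.62 m
5–9: √((373.64)² + (-148.43)²) = √(139606.8496 + 22031.4649) = 402.04 m
6–7: √((-248.84)² + (-314.58)²) = √(61921.3456 + 98960.5764) = 401.10 m
6–8: √((-222.38)² + (-175.88)²) = √(49452.8644 + 30933.7744) = 283.53 m
6–9: √((275.39)² + (-563.66)²) = √(75839.6521 + 317712.5956) = 627.34 m
7–8: √((26.46)² + (138.70)²) = √(700.1316 + 19237.6900) = 141.20 m
7–9: √((524.23)² + (-249.08)²) = √(274817.0929 + 62040.8464) = 580.39 m
8–9: √((497.77)² + (-387.78)²) = √(247774.9729 + 150373.3284) = 630.99 m
Closest pair: 7–8 at 141.20 m.

7 and 8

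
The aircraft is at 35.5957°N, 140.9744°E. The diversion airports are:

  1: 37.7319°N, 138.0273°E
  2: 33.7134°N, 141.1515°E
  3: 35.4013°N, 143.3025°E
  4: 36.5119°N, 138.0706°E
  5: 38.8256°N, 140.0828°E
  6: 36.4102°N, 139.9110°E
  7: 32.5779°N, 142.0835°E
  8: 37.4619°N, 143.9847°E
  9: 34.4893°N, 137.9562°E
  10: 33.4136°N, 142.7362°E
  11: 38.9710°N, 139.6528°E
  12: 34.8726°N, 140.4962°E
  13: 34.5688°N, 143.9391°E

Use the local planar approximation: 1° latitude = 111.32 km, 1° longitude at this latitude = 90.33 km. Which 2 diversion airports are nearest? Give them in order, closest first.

12, 6

Distances from 35.5957°N, 140.9744°E:
1: √((2.1362·111.32)² + (-2.9471·90.33)²) = √(56549.688474 + 70868.585626) = 356.9570 km
2: √((-1.8823·111.32)² + (0.1771·90.33)²) = √(43906.020900 + 255.918183) = 210.1474 km
3: √((-0.1944·111.32)² + (2.3281·90.33)²) = √(468.315915 + 44224.943031) = 211.4078 km
4: √((0.9162·111.32)² + (-2.9038·90.33)²) = √(10402.242410 + 68801.423248) = 281.4315 km
5: √((3.2299·111.32)² + (-0.8916·90.33)²) = √(129277.977245 + 6486.406169) = 368.4622 km
6: √((0.8145·111.32)² + (-1.0634·90.33)²) = √(8221.074288 + 9226.932264) = 132.0909 km
7: √((-3.0178·111.32)² + (1.1091·90.33)²) = √(112856.688735 + 10037.034826) = 350.5620 km
8: √((1.8662·111.32)² + (3.0103·90.33)²) = √(43158.144573 + 73940.703392) = 342.1971 km
9: √((-1.1064·111.32)² + (-3.0182·90.33)²) = √(15169.481251 + 74329.301228) = 299.1635 km
10: √((-2.1821·111.32)² + (1.7618·90.33)²) = √(59005.934647 + 25326.619854) = 290.4007 km
11: √((3.3753·111.32)² + (-1.3216·90.33)²) = √(141179.342229 + 14251.614961) = 394.2473 km
12: √((-0.7231·111.32)² + (-0.4782·90.33)²) = √(6479.524232 + 1865.877656) = 91.3532 km
13: √((-1.0269·111.32)² + (2.9647·90.33)²) = √(13067.806739 + 71717.563597) = 291.1793 km
Sorted: 12 (91.3532 km) < 6 (132.0909 km) < 2 (210.1474 km) < 3 (211.4078 km) < …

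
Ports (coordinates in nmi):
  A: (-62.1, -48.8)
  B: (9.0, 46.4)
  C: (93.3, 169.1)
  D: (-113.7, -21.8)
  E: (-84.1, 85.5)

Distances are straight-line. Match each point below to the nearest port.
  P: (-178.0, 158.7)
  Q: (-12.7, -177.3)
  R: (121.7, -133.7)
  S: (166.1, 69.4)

P at (-178.0, 158.7):
  A: 237.7 nmi
  B: 218.1 nmi
  C: 271.5 nmi
  D: 191.6 nmi
  E: 119.1 nmi
  → nearest: E (119.1 nmi)
Q at (-12.7, -177.3):
  A: 137.7 nmi
  B: 224.8 nmi
  C: 362.3 nmi
  D: 185.4 nmi
  E: 272.3 nmi
  → nearest: A (137.7 nmi)
R at (121.7, -133.7):
  A: 202.5 nmi
  B: 212.5 nmi
  C: 304.1 nmi
  D: 260.6 nmi
  E: 300.7 nmi
  → nearest: A (202.5 nmi)
S at (166.1, 69.4):
  A: 257.0 nmi
  B: 158.8 nmi
  C: 123.5 nmi
  D: 294.3 nmi
  E: 250.7 nmi
  → nearest: C (123.5 nmi)

P→E; Q→A; R→A; S→C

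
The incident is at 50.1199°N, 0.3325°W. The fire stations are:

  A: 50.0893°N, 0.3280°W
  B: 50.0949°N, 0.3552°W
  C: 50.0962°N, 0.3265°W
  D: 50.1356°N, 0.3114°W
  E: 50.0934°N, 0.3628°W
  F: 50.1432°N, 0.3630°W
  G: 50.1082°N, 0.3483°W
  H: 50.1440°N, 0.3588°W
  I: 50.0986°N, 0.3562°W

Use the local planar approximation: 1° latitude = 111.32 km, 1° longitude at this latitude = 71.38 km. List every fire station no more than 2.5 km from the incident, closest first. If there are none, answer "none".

Distances from 50.1199°N, 0.3325°W:
A: √((-0.0306·111.32)² + (0.0045·71.38)²) = √(11.603506 + 0.103176) = 3.4215 km
B: √((-0.0250·111.32)² + (-0.0227·71.38)²) = √(7.745089 + 2.625456) = 3.2203 km
C: √((-0.0237·111.32)² + (0.0060·71.38)²) = √(6.960542 + 0.183424) = 2.6728 km
D: √((0.0157·111.32)² + (0.0211·71.38)²) = √(3.054539 + 2.268391) = 2.3071 km
E: √((-0.0265·111.32)² + (-0.0303·71.38)²) = √(8.702382 + 4.677764) = 3.6579 km
F: √((0.0233·111.32)² + (-0.0305·71.38)²) = √(6.727570 + 4.739721) = 3.3863 km
G: √((-0.0117·111.32)² + (-0.0158·71.38)²) = √(1.696360 + 1.271942) = 1.7229 km
H: √((0.0241·111.32)² + (-0.0263·71.38)²) = √(7.197480 + 3.524233) = 3.2744 km
I: √((-0.0213·111.32)² + (-0.0237·71.38)²) = √(5.622191 + 2.861869) = 2.9127 km
Threshold 2.5 km: G (1.7229 km), D (2.3071 km) are within range.

G, D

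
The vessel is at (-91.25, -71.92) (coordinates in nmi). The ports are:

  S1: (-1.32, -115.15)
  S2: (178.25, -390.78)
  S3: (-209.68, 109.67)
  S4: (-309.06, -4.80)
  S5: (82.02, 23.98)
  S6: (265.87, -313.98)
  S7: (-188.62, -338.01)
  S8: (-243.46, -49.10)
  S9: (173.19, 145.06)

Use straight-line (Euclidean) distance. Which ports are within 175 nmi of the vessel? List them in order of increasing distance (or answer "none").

S1, S8

Distances from (-91.25, -71.92):
S1: 99.78 nmi
S2: 417.49 nmi
S3: 216.80 nmi
S4: 227.92 nmi
S5: 198.04 nmi
S6: 431.43 nmi
S7: 283.35 nmi
S8: 153.91 nmi
S9: 342.07 nmi
Threshold 175 nmi: S1 (99.78 nmi), S8 (153.91 nmi) are within range.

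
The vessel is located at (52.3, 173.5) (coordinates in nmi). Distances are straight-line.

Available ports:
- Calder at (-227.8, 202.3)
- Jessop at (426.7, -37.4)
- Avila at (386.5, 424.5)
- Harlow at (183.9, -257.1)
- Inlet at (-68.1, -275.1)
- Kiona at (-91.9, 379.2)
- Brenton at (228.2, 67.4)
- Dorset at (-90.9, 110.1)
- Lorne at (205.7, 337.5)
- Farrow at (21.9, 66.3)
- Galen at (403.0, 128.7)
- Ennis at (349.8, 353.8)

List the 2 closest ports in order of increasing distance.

Distances from (52.3, 173.5):
Calder: 281.6 nmi
Jessop: 429.7 nmi
Avila: 418.0 nmi
Harlow: 450.3 nmi
Inlet: 464.5 nmi
Kiona: 251.2 nmi
Brenton: 205.4 nmi
Dorset: 156.6 nmi
Lorne: 224.6 nmi
Farrow: 111.4 nmi
Galen: 353.5 nmi
Ennis: 347.9 nmi
Sorted: Farrow (111.4 nmi) < Dorset (156.6 nmi) < Brenton (205.4 nmi) < Lorne (224.6 nmi) < …

Farrow, Dorset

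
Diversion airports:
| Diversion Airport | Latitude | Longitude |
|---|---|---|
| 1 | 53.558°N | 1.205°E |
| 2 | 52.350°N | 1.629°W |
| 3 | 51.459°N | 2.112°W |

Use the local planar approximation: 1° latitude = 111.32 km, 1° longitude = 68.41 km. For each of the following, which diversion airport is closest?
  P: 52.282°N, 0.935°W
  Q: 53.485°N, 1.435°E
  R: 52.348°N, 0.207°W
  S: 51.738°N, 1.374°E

P→2; Q→1; R→2; S→1

P at 52.282°N, 0.935°W:
  1: 203.982 km
  2: 48.076 km
  3: 121.970 km
  → nearest: 2 (48.076 km)
Q at 53.485°N, 1.435°E:
  1: 17.709 km
  2: 244.744 km
  3: 331.278 km
  → nearest: 1 (17.709 km)
R at 52.348°N, 0.207°W:
  1: 165.753 km
  2: 97.279 km
  3: 163.638 km
  → nearest: 2 (97.279 km)
S at 51.738°N, 1.374°E:
  1: 202.932 km
  2: 216.437 km
  3: 240.491 km
  → nearest: 1 (202.932 km)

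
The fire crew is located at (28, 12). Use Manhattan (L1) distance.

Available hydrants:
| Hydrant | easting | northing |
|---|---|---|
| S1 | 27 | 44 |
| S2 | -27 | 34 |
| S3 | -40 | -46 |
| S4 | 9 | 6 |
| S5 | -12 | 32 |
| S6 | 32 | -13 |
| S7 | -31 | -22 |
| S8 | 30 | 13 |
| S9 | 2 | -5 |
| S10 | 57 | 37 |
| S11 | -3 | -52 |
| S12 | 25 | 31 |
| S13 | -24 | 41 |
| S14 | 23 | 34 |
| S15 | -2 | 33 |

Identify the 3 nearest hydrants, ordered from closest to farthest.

Distances from (28, 12):
S1: 33
S2: 77
S3: 126
S4: 25
S5: 60
S6: 29
S7: 93
S8: 3
S9: 43
S10: 54
S11: 95
S12: 22
S13: 81
S14: 27
S15: 51
Sorted: S8 (3) < S12 (22) < S4 (25) < S14 (27) < S6 (29) < …

S8, S12, S4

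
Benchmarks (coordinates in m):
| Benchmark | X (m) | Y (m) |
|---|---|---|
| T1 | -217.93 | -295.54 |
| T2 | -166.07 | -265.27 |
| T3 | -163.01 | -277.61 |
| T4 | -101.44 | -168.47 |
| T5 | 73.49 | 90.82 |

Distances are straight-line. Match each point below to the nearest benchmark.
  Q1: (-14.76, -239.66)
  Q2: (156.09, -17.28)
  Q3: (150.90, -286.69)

Q1 at (-14.76, -239.66):
  T1: √((-203.17)² + (-55.88)²) = √(41278.0489 + 3122.5744) = 210.71 m
  T2: √((-151.31)² + (-25.61)²) = √(22894.7161 + 655.8721) = 153.46 m
  T3: √((-148.25)² + (-37.95)²) = √(21978.0625 + 1440.2025) = 153.03 m
  T4: √((-86.68)² + (71.19)²) = √(7513.4224 + 5068.0161) = 112.17 m
  T5: √((88.25)² + (330.48)²) = √(7788.0625 + 109217.0304) = 342.06 m
  → nearest: T4 (112.17 m)
Q2 at (156.09, -17.28):
  T1: √((-374.02)² + (-278.26)²) = √(139890.9604 + 77428.6276) = 466.18 m
  T2: √((-322.16)² + (-247.99)²) = √(103787.0656 + 61499.0401) = 406.55 m
  T3: √((-319.10)² + (-260.33)²) = √(101824.8100 + 67771.7089) = 411.82 m
  T4: √((-257.53)² + (-151.19)²) = √(66321.7009 + 22858.4161) = 298.63 m
  T5: √((-82.60)² + (108.10)²) = √(6822.7600 + 11685.6100) = 136.05 m
  → nearest: T5 (136.05 m)
Q3 at (150.90, -286.69):
  T1: √((-368.83)² + (-8.85)²) = √(136035.5689 + 78.3225) = 368.94 m
  T2: √((-316.97)² + (21.42)²) = √(100469.9809 + 458.8164) = 317.69 m
  T3: √((-313.91)² + (9.08)²) = √(98539.4881 + 82.4464) = 314.04 m
  T4: √((-252.34)² + (118.22)²) = √(63675.4756 + 13975.9684) = 278.66 m
  T5: √((-77.41)² + (377.51)²) = √(5992.3081 + 142513.8001) = 385.36 m
  → nearest: T4 (278.66 m)

Q1→T4; Q2→T5; Q3→T4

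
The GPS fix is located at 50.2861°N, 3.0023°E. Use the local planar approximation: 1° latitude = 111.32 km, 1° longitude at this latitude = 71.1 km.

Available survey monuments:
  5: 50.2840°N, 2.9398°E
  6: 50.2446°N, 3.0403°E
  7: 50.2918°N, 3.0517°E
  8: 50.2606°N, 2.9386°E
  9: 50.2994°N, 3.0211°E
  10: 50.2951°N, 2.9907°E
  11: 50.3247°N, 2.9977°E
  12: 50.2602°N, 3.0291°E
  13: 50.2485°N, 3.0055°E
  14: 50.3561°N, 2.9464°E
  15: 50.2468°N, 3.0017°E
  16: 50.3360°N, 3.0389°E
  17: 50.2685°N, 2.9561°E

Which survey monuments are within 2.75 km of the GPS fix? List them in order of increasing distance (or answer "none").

10, 9

Distances from 50.2861°N, 3.0023°E:
5: √((-0.0021·111.32)² + (-0.0625·71.1)²) = √(0.054649 + 19.746914) = 4.4499 km
6: √((-0.0415·111.32)² + (0.0380·71.1)²) = √(21.342367 + 7.299723) = 5.3518 km
7: √((0.0057·111.32)² + (0.0494·71.1)²) = √(0.402621 + 12.336532) = 3.5692 km
8: √((-0.0255·111.32)² + (-0.0637·71.1)²) = √(8.057991 + 20.512475) = 5.3451 km
9: √((0.0133·111.32)² + (0.0188·71.1)²) = √(2.192046 + 1.786713) = 1.9947 km
10: √((0.0090·111.32)² + (-0.0116·71.1)²) = √(1.003764 + 0.680229) = 1.2977 km
11: √((0.0386·111.32)² + (-0.0046·71.1)²) = √(18.463796 + 0.106968) = 4.3094 km
12: √((-0.0259·111.32)² + (0.0268·71.1)²) = √(8.312773 + 3.630854) = 3.4560 km
13: √((-0.0376·111.32)² + (0.0032·71.1)²) = √(17.519515 + 0.051765) = 4.1918 km
14: √((0.0700·111.32)² + (-0.0559·71.1)²) = √(60.721498 + 15.796571) = 8.7475 km
15: √((-0.0393·111.32)² + (-0.0006·71.1)²) = √(19.139540 + 0.001820) = 4.3751 km
16: √((0.0499·111.32)² + (0.0366·71.1)²) = √(30.856558 + 6.771757) = 6.1342 km
17: √((-0.0176·111.32)² + (-0.0462·71.1)²) = √(3.838590 + 10.790042) = 3.8247 km
Threshold 2.75 km: 10 (1.2977 km), 9 (1.9947 km) are within range.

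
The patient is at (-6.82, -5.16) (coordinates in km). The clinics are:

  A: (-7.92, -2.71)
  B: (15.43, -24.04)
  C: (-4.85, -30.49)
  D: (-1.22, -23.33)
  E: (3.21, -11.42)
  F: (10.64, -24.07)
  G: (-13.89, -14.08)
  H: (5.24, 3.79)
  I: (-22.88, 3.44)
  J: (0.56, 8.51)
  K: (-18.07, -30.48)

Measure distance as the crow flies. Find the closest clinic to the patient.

Distances from (-6.82, -5.16):
A: √((-1.10)² + (2.45)²) = √(1.2100 + 6.0025) = 2.69 km
B: √((22.25)² + (-18.88)²) = √(495.0625 + 356.4544) = 29.18 km
C: √((1.97)² + (-25.33)²) = √(3.8809 + 641.6089) = 25.41 km
D: √((5.60)² + (-18.17)²) = √(31.3600 + 330.1489) = 19.01 km
E: √((10.03)² + (-6.26)²) = √(100.6009 + 39.1876) = 11.82 km
F: √((17.46)² + (-18.91)²) = √(304.8516 + 357.5881) = 25.74 km
G: √((-7.07)² + (-8.92)²) = √(49.9849 + 79.5664) = 11.38 km
H: √((12.06)² + (8.95)²) = √(145.4436 + 80.1025) = 15.02 km
I: √((-16.06)² + (8.60)²) = √(257.9236 + 73.9600) = 18.22 km
J: √((7.38)² + (13.67)²) = √(54.4644 + 186.8689) = 15.53 km
K: √((-11.25)² + (-25.32)²) = √(126.5625 + 641.1024) = 27.71 km
Minimum: A at 2.69 km.

A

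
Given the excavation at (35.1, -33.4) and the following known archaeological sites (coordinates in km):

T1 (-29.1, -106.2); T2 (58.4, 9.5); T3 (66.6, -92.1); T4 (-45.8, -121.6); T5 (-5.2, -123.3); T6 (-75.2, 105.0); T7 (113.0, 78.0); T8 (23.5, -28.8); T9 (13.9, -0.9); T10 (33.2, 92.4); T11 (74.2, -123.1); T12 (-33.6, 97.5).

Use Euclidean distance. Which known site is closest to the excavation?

Distances from (35.1, -33.4):
T1: √((-64.2)² + (-72.8)²) = √(4121.640 + 5299.840) = 97.1 km
T2: √((23.3)² + (42.9)²) = √(542.890 + 1840.410) = 48.8 km
T3: √((31.5)² + (-58.7)²) = √(992.250 + 3445.690) = 66.6 km
T4: √((-80.9)² + (-88.2)²) = √(6544.810 + 7779.240) = 119.7 km
T5: √((-40.3)² + (-89.9)²) = √(1624.090 + 8082.010) = 98.5 km
T6: √((-110.3)² + (138.4)²) = √(12166.090 + 19154.560) = 177.0 km
T7: √((77.9)² + (111.4)²) = √(6068.410 + 12409.960) = 135.9 km
T8: √((-11.6)² + (4.6)²) = √(134.560 + 21.160) = 12.5 km
T9: √((-21.2)² + (32.5)²) = √(449.440 + 1056.250) = 38.8 km
T10: √((-1.9)² + (125.8)²) = √(3.610 + 15825.640) = 125.8 km
T11: √((39.1)² + (-89.7)²) = √(1528.810 + 8046.090) = 97.9 km
T12: √((-68.7)² + (130.9)²) = √(4719.690 + 17134.810) = 147.8 km
Minimum: T8 at 12.5 km.

T8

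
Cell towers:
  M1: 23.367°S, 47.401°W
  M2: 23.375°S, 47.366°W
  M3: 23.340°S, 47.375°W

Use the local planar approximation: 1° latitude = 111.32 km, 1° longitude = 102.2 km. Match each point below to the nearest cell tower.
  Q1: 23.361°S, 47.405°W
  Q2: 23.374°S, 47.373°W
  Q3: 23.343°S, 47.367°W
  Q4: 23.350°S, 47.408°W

Q1→M1; Q2→M2; Q3→M3; Q4→M1

Q1 at 23.361°S, 47.405°W:
  M1: 0.783 km
  M2: 4.280 km
  M3: 3.856 km
  → nearest: M1 (0.783 km)
Q2 at 23.374°S, 47.373°W:
  M1: 2.966 km
  M2: 0.724 km
  M3: 3.790 km
  → nearest: M2 (0.724 km)
Q3 at 23.343°S, 47.367°W:
  M1: 4.383 km
  M2: 3.564 km
  M3: 0.883 km
  → nearest: M3 (0.883 km)
Q4 at 23.350°S, 47.408°W:
  M1: 2.023 km
  M2: 5.116 km
  M3: 3.552 km
  → nearest: M1 (2.023 km)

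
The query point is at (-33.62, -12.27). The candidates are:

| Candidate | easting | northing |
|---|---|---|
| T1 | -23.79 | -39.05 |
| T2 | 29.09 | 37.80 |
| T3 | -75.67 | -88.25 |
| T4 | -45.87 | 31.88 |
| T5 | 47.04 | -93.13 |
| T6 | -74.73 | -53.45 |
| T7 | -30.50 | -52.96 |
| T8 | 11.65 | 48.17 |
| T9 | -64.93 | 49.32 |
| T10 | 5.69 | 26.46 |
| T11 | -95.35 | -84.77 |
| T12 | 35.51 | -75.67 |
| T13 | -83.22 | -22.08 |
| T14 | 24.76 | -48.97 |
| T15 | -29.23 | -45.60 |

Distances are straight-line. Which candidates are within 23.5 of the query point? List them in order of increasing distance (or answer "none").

Distances from (-33.62, -12.27):
T1: 28.53
T2: 80.25
T3: 86.84
T4: 45.82
T5: 114.21
T6: 58.19
T7: 40.81
T8: 75.51
T9: 69.09
T10: 55.18
T11: 95.22
T12: 93.80
T13: 50.56
T14: 68.96
T15: 33.62
Threshold 23.5: none within range.

none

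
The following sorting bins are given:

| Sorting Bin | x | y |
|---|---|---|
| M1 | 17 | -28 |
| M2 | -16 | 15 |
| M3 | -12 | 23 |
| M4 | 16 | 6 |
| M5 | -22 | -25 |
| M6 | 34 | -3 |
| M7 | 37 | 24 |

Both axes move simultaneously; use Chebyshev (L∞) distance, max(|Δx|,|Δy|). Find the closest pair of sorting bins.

Pairwise distances:
M1–M2: max(|-33|, |43|) = 43
M1–M3: max(|-29|, |51|) = 51
M1–M4: max(|-1|, |34|) = 34
M1–M5: max(|-39|, |3|) = 39
M1–M6: max(|17|, |25|) = 25
M1–M7: max(|20|, |52|) = 52
M2–M3: max(|4|, |8|) = 8
M2–M4: max(|32|, |-9|) = 32
M2–M5: max(|-6|, |-40|) = 40
M2–M6: max(|50|, |-18|) = 50
M2–M7: max(|53|, |9|) = 53
M3–M4: max(|28|, |-17|) = 28
M3–M5: max(|-10|, |-48|) = 48
M3–M6: max(|46|, |-26|) = 46
M3–M7: max(|49|, |1|) = 49
M4–M5: max(|-38|, |-31|) = 38
M4–M6: max(|18|, |-9|) = 18
M4–M7: max(|21|, |18|) = 21
M5–M6: max(|56|, |22|) = 56
M5–M7: max(|59|, |49|) = 59
M6–M7: max(|3|, |27|) = 27
Closest pair: M2–M3 at 8.

M2 and M3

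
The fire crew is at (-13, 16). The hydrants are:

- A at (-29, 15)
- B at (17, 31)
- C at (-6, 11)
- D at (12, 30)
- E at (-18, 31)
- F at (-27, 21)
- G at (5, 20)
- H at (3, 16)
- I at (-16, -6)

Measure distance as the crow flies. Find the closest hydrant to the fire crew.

C

Distances from (-13, 16):
A: 16.03
B: 33.54
C: 8.60
D: 28.65
E: 15.81
F: 14.87
G: 18.44
H: 16.00
I: 22.20
Minimum: C at 8.60.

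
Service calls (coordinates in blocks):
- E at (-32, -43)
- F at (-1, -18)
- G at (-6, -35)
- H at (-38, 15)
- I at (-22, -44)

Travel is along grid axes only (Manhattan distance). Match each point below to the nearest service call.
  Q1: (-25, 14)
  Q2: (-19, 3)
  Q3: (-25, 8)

Q1 at (-25, 14):
  E: |-7| + |-57| = 7 + 57 = 64 blocks
  F: |24| + |-32| = 24 + 32 = 56 blocks
  G: |19| + |-49| = 19 + 49 = 68 blocks
  H: |-13| + |1| = 13 + 1 = 14 blocks
  I: |3| + |-58| = 3 + 58 = 61 blocks
  → nearest: H (14 blocks)
Q2 at (-19, 3):
  E: |-13| + |-46| = 13 + 46 = 59 blocks
  F: |18| + |-21| = 18 + 21 = 39 blocks
  G: |13| + |-38| = 13 + 38 = 51 blocks
  H: |-19| + |12| = 19 + 12 = 31 blocks
  I: |-3| + |-47| = 3 + 47 = 50 blocks
  → nearest: H (31 blocks)
Q3 at (-25, 8):
  E: |-7| + |-51| = 7 + 51 = 58 blocks
  F: |24| + |-26| = 24 + 26 = 50 blocks
  G: |19| + |-43| = 19 + 43 = 62 blocks
  H: |-13| + |7| = 13 + 7 = 20 blocks
  I: |3| + |-52| = 3 + 52 = 55 blocks
  → nearest: H (20 blocks)

Q1→H; Q2→H; Q3→H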